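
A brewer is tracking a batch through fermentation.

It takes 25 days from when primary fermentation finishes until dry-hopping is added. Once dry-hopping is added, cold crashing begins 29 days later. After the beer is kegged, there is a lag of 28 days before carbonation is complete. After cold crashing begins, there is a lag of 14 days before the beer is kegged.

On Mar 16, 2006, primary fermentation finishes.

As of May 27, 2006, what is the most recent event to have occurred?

Primary fermentation finishes: Mar 16, 2006.
Dry-hopping is added: Mar 16, 2006 + 25 days = Apr 10, 2006.
Cold crashing begins: Apr 10, 2006 + 29 days = May 9, 2006.
The beer is kegged: May 9, 2006 + 14 days = May 23, 2006.
Carbonation is complete: May 23, 2006 + 28 days = Jun 20, 2006.
May 27, 2006 falls between when the beer is kegged (May 23, 2006) and when carbonation is complete (Jun 20, 2006).

The beer is kegged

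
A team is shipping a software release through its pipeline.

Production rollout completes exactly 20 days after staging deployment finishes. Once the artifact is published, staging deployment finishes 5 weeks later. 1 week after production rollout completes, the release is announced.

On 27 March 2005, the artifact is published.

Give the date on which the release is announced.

The artifact is published: Mar 27, 2005.
Staging deployment finishes: Mar 27, 2005 + 5 weeks = May 1, 2005.
Production rollout completes: May 1, 2005 + 20 days = May 21, 2005.
The release is announced: May 21, 2005 + 1 week = May 28, 2005.

28 May 2005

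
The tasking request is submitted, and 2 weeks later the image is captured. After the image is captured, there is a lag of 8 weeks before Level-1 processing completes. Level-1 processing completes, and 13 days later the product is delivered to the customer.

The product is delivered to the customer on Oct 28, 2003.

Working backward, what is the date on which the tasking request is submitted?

Aug 6, 2003

The product is delivered to the customer: Oct 28, 2003.
Level-1 processing completes: Oct 28, 2003 − 13 days = Oct 15, 2003.
The image is captured: Oct 15, 2003 − 8 weeks = Aug 20, 2003.
The tasking request is submitted: Aug 20, 2003 − 2 weeks = Aug 6, 2003.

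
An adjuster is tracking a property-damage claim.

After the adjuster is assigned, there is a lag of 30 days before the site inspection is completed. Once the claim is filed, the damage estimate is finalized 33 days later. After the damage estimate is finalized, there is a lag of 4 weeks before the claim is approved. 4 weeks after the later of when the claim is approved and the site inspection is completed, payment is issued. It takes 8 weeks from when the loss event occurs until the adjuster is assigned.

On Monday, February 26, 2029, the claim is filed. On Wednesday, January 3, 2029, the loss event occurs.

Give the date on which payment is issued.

The claim is filed: Feb 26, 2029.
The damage estimate is finalized: Feb 26, 2029 + 33 days = Mar 31, 2029.
The claim is approved: Mar 31, 2029 + 4 weeks = Apr 28, 2029.
The loss event occurs: Jan 3, 2029.
The adjuster is assigned: Jan 3, 2029 + 8 weeks = Feb 28, 2029.
The site inspection is completed: Feb 28, 2029 + 30 days = Mar 30, 2029.
Both prerequisites met — the claim is approved (Apr 28, 2029), the site inspection is completed (Mar 30, 2029); the later is Apr 28, 2029.
Payment is issued: Apr 28, 2029 + 4 weeks = May 26, 2029.

Saturday, May 26, 2029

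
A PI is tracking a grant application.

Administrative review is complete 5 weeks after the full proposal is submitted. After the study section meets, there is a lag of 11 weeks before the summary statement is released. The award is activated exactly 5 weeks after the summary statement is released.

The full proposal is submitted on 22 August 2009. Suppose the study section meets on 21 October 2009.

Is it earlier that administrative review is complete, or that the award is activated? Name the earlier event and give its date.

The full proposal is submitted: Aug 22, 2009.
Administrative review is complete: Aug 22, 2009 + 5 weeks = Sep 26, 2009.
The study section meets: Oct 21, 2009.
The summary statement is released: Oct 21, 2009 + 11 weeks = Jan 6, 2010.
The award is activated: Jan 6, 2010 + 5 weeks = Feb 10, 2010.
Comparing: administrative review is complete on Sep 26, 2009 vs the award is activated on Feb 10, 2010. Earlier: administrative review is complete.

Administrative review is complete — 26 September 2009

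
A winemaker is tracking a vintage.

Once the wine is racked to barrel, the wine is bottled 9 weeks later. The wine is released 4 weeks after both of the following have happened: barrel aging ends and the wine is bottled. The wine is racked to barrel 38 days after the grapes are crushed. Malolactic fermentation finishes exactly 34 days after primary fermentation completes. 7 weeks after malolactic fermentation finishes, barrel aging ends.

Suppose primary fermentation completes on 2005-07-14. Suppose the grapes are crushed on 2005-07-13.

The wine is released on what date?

Primary fermentation completes: Jul 14, 2005.
Malolactic fermentation finishes: Jul 14, 2005 + 34 days = Aug 17, 2005.
Barrel aging ends: Aug 17, 2005 + 7 weeks = Oct 5, 2005.
The grapes are crushed: Jul 13, 2005.
The wine is racked to barrel: Jul 13, 2005 + 38 days = Aug 20, 2005.
The wine is bottled: Aug 20, 2005 + 9 weeks = Oct 22, 2005.
Both prerequisites met — barrel aging ends (Oct 5, 2005), the wine is bottled (Oct 22, 2005); the later is Oct 22, 2005.
The wine is released: Oct 22, 2005 + 4 weeks = Nov 19, 2005.

2005-11-19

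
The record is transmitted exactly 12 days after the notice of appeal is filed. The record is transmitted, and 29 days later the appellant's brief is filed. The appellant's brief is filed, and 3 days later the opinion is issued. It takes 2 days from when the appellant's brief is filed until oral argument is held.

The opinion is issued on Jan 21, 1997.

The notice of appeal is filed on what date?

Dec 8, 1996

The opinion is issued: Jan 21, 1997.
The appellant's brief is filed: Jan 21, 1997 − 3 days = Jan 18, 1997.
The record is transmitted: Jan 18, 1997 − 29 days = Dec 20, 1996.
The notice of appeal is filed: Dec 20, 1996 − 12 days = Dec 8, 1996.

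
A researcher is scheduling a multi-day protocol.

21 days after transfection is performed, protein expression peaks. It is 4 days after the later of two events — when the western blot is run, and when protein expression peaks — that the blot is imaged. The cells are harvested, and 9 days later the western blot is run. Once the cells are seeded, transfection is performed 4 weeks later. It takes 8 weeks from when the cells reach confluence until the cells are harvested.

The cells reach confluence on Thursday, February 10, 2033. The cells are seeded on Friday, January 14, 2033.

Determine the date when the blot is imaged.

The cells reach confluence: Feb 10, 2033.
The cells are harvested: Feb 10, 2033 + 8 weeks = Apr 7, 2033.
The western blot is run: Apr 7, 2033 + 9 days = Apr 16, 2033.
The cells are seeded: Jan 14, 2033.
Transfection is performed: Jan 14, 2033 + 4 weeks = Feb 11, 2033.
Protein expression peaks: Feb 11, 2033 + 21 days = Mar 4, 2033.
Both prerequisites met — the western blot is run (Apr 16, 2033), protein expression peaks (Mar 4, 2033); the later is Apr 16, 2033.
The blot is imaged: Apr 16, 2033 + 4 days = Apr 20, 2033.

Wednesday, April 20, 2033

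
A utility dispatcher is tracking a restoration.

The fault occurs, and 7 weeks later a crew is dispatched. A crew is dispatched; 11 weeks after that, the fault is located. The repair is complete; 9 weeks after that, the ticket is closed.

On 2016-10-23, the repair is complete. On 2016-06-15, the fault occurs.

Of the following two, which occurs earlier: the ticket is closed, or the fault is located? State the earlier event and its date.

The repair is complete: Oct 23, 2016.
The ticket is closed: Oct 23, 2016 + 9 weeks = Dec 25, 2016.
The fault occurs: Jun 15, 2016.
A crew is dispatched: Jun 15, 2016 + 7 weeks = Aug 3, 2016.
The fault is located: Aug 3, 2016 + 11 weeks = Oct 19, 2016.
Comparing: the ticket is closed on Dec 25, 2016 vs the fault is located on Oct 19, 2016. Earlier: the fault is located.

The fault is located — 2016-10-19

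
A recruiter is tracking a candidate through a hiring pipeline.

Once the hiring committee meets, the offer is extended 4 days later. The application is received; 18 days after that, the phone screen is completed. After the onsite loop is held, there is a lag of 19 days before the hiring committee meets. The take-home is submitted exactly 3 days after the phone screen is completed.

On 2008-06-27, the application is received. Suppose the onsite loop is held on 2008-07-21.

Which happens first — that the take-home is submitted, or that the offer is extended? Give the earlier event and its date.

The application is received: Jun 27, 2008.
The phone screen is completed: Jun 27, 2008 + 18 days = Jul 15, 2008.
The take-home is submitted: Jul 15, 2008 + 3 days = Jul 18, 2008.
The onsite loop is held: Jul 21, 2008.
The hiring committee meets: Jul 21, 2008 + 19 days = Aug 9, 2008.
The offer is extended: Aug 9, 2008 + 4 days = Aug 13, 2008.
Comparing: the take-home is submitted on Jul 18, 2008 vs the offer is extended on Aug 13, 2008. Earlier: the take-home is submitted.

The take-home is submitted — 2008-07-18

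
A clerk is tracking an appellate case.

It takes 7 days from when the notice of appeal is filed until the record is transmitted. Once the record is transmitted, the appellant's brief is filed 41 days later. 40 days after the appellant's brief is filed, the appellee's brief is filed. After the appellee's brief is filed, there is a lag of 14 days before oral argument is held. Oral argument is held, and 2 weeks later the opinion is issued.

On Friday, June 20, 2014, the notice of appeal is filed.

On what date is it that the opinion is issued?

The notice of appeal is filed: Jun 20, 2014.
The record is transmitted: Jun 20, 2014 + 7 days = Jun 27, 2014.
The appellant's brief is filed: Jun 27, 2014 + 41 days = Aug 7, 2014.
The appellee's brief is filed: Aug 7, 2014 + 40 days = Sep 16, 2014.
Oral argument is held: Sep 16, 2014 + 14 days = Sep 30, 2014.
The opinion is issued: Sep 30, 2014 + 2 weeks = Oct 14, 2014.

Tuesday, October 14, 2014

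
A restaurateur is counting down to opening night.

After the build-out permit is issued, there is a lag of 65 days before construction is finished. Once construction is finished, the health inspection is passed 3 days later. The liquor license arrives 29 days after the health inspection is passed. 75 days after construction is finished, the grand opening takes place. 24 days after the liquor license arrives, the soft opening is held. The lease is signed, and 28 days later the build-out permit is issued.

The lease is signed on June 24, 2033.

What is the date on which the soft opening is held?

The lease is signed: Jun 24, 2033.
The build-out permit is issued: Jun 24, 2033 + 28 days = Jul 22, 2033.
Construction is finished: Jul 22, 2033 + 65 days = Sep 25, 2033.
The health inspection is passed: Sep 25, 2033 + 3 days = Sep 28, 2033.
The liquor license arrives: Sep 28, 2033 + 29 days = Oct 27, 2033.
The soft opening is held: Oct 27, 2033 + 24 days = Nov 20, 2033.

November 20, 2033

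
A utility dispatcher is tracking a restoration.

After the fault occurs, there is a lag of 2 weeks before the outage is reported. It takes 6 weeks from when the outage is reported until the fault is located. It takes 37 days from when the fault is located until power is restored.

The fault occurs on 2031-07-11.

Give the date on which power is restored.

The fault occurs: Jul 11, 2031.
The outage is reported: Jul 11, 2031 + 2 weeks = Jul 25, 2031.
The fault is located: Jul 25, 2031 + 6 weeks = Sep 5, 2031.
Power is restored: Sep 5, 2031 + 37 days = Oct 12, 2031.

2031-10-12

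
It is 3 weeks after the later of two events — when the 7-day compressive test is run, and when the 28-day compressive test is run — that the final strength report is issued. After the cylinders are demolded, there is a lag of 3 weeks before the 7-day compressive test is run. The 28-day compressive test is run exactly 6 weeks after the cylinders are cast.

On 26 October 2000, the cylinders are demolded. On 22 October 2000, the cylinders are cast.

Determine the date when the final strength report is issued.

24 December 2000

The cylinders are demolded: Oct 26, 2000.
The 7-day compressive test is run: Oct 26, 2000 + 3 weeks = Nov 16, 2000.
The cylinders are cast: Oct 22, 2000.
The 28-day compressive test is run: Oct 22, 2000 + 6 weeks = Dec 3, 2000.
Both prerequisites met — the 7-day compressive test is run (Nov 16, 2000), the 28-day compressive test is run (Dec 3, 2000); the later is Dec 3, 2000.
The final strength report is issued: Dec 3, 2000 + 3 weeks = Dec 24, 2000.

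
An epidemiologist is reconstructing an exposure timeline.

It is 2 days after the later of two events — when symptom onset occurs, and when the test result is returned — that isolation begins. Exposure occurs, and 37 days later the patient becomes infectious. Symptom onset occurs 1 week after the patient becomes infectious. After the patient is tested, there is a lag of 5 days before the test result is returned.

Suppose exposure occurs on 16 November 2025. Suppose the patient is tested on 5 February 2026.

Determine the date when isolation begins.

Exposure occurs: Nov 16, 2025.
The patient becomes infectious: Nov 16, 2025 + 37 days = Dec 23, 2025.
Symptom onset occurs: Dec 23, 2025 + 1 week = Dec 30, 2025.
The patient is tested: Feb 5, 2026.
The test result is returned: Feb 5, 2026 + 5 days = Feb 10, 2026.
Both prerequisites met — symptom onset occurs (Dec 30, 2025), the test result is returned (Feb 10, 2026); the later is Feb 10, 2026.
Isolation begins: Feb 10, 2026 + 2 days = Feb 12, 2026.

12 February 2026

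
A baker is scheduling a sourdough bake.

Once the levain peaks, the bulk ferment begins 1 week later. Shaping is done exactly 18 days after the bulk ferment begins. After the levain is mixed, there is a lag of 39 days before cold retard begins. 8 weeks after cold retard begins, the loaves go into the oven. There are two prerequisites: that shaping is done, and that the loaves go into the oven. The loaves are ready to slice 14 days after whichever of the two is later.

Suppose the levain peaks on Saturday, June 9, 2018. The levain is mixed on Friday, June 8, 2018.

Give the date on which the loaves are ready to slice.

Tuesday, September 25, 2018

The levain peaks: Jun 9, 2018.
The bulk ferment begins: Jun 9, 2018 + 1 week = Jun 16, 2018.
Shaping is done: Jun 16, 2018 + 18 days = Jul 4, 2018.
The levain is mixed: Jun 8, 2018.
Cold retard begins: Jun 8, 2018 + 39 days = Jul 17, 2018.
The loaves go into the oven: Jul 17, 2018 + 8 weeks = Sep 11, 2018.
Both prerequisites met — shaping is done (Jul 4, 2018), the loaves go into the oven (Sep 11, 2018); the later is Sep 11, 2018.
The loaves are ready to slice: Sep 11, 2018 + 14 days = Sep 25, 2018.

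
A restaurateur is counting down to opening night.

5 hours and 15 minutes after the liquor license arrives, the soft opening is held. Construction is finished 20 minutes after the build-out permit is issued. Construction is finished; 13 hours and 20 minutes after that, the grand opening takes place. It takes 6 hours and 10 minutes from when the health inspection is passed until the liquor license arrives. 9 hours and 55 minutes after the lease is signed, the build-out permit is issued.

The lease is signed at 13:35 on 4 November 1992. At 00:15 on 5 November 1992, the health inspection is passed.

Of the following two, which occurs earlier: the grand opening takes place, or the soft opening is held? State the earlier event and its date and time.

The soft opening is held — 11:40 on 5 November 1992

The lease is signed: 13:35 Nov 4, 1992.
The build-out permit is issued: 13:35 Nov 4, 1992 + 9h55m = 23:30 Nov 4, 1992.
Construction is finished: 23:30 Nov 4, 1992 + 20m = 23:50 Nov 4, 1992.
The grand opening takes place: 23:50 Nov 4, 1992 + 13h20m = 13:10 Nov 5, 1992.
The health inspection is passed: 00:15 Nov 5, 1992.
The liquor license arrives: 00:15 Nov 5, 1992 + 6h10m = 06:25 Nov 5, 1992.
The soft opening is held: 06:25 Nov 5, 1992 + 5h15m = 11:40 Nov 5, 1992.
Comparing: the grand opening takes place at 13:10 Nov 5, 1992 vs the soft opening is held at 11:40 Nov 5, 1992. Earlier: the soft opening is held.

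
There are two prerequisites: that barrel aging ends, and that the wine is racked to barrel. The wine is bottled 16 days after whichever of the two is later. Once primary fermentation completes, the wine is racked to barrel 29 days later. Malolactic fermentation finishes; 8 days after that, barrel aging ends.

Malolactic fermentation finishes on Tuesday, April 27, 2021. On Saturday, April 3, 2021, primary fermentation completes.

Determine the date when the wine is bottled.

Friday, May 21, 2021

Malolactic fermentation finishes: Apr 27, 2021.
Barrel aging ends: Apr 27, 2021 + 8 days = May 5, 2021.
Primary fermentation completes: Apr 3, 2021.
The wine is racked to barrel: Apr 3, 2021 + 29 days = May 2, 2021.
Both prerequisites met — barrel aging ends (May 5, 2021), the wine is racked to barrel (May 2, 2021); the later is May 5, 2021.
The wine is bottled: May 5, 2021 + 16 days = May 21, 2021.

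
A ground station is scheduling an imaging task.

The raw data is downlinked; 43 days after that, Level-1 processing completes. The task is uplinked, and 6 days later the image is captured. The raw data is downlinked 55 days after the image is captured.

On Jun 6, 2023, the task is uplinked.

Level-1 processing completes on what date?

Sep 18, 2023

The task is uplinked: Jun 6, 2023.
The image is captured: Jun 6, 2023 + 6 days = Jun 12, 2023.
The raw data is downlinked: Jun 12, 2023 + 55 days = Aug 6, 2023.
Level-1 processing completes: Aug 6, 2023 + 43 days = Sep 18, 2023.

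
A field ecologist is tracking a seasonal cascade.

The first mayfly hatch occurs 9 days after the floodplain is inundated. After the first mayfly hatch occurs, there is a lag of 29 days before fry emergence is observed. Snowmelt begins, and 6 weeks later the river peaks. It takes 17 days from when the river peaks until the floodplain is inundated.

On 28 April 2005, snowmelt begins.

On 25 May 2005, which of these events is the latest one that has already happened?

Snowmelt begins: Apr 28, 2005.
The river peaks: Apr 28, 2005 + 6 weeks = Jun 9, 2005.
The floodplain is inundated: Jun 9, 2005 + 17 days = Jun 26, 2005.
The first mayfly hatch occurs: Jun 26, 2005 + 9 days = Jul 5, 2005.
Fry emergence is observed: Jul 5, 2005 + 29 days = Aug 3, 2005.
May 25, 2005 falls between when snowmelt begins (Apr 28, 2005) and when the river peaks (Jun 9, 2005).

Snowmelt begins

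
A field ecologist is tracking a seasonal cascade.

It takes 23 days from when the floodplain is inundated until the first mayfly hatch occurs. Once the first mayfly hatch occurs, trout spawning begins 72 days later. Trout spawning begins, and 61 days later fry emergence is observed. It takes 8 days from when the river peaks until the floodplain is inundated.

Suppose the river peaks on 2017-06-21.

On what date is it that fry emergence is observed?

The river peaks: Jun 21, 2017.
The floodplain is inundated: Jun 21, 2017 + 8 days = Jun 29, 2017.
The first mayfly hatch occurs: Jun 29, 2017 + 23 days = Jul 22, 2017.
Trout spawning begins: Jul 22, 2017 + 72 days = Oct 2, 2017.
Fry emergence is observed: Oct 2, 2017 + 61 days = Dec 2, 2017.

2017-12-02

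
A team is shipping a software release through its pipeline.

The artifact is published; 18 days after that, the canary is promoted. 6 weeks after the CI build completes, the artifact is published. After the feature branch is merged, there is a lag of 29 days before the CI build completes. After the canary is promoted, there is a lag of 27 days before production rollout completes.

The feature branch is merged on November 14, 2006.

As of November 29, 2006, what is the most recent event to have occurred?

The feature branch is merged

The feature branch is merged: Nov 14, 2006.
The CI build completes: Nov 14, 2006 + 29 days = Dec 13, 2006.
The artifact is published: Dec 13, 2006 + 6 weeks = Jan 24, 2007.
The canary is promoted: Jan 24, 2007 + 18 days = Feb 11, 2007.
Production rollout completes: Feb 11, 2007 + 27 days = Mar 10, 2007.
Nov 29, 2006 falls between when the feature branch is merged (Nov 14, 2006) and when the CI build completes (Dec 13, 2006).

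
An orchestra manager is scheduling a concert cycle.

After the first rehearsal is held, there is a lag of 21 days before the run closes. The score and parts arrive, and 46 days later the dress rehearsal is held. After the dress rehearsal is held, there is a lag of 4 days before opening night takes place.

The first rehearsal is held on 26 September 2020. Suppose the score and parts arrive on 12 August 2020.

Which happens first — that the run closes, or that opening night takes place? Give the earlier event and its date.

Opening night takes place — 1 October 2020

The first rehearsal is held: Sep 26, 2020.
The run closes: Sep 26, 2020 + 21 days = Oct 17, 2020.
The score and parts arrive: Aug 12, 2020.
The dress rehearsal is held: Aug 12, 2020 + 46 days = Sep 27, 2020.
Opening night takes place: Sep 27, 2020 + 4 days = Oct 1, 2020.
Comparing: the run closes on Oct 17, 2020 vs opening night takes place on Oct 1, 2020. Earlier: opening night takes place.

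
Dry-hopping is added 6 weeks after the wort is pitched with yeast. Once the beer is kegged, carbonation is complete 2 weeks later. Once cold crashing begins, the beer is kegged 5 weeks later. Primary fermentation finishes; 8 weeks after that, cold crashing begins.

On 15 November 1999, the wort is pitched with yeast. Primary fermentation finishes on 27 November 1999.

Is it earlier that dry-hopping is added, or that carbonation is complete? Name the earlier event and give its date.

The wort is pitched with yeast: Nov 15, 1999.
Dry-hopping is added: Nov 15, 1999 + 6 weeks = Dec 27, 1999.
Primary fermentation finishes: Nov 27, 1999.
Cold crashing begins: Nov 27, 1999 + 8 weeks = Jan 22, 2000.
The beer is kegged: Jan 22, 2000 + 5 weeks = Feb 26, 2000.
Carbonation is complete: Feb 26, 2000 + 2 weeks = Mar 11, 2000.
Comparing: dry-hopping is added on Dec 27, 1999 vs carbonation is complete on Mar 11, 2000. Earlier: dry-hopping is added.

Dry-hopping is added — 27 December 1999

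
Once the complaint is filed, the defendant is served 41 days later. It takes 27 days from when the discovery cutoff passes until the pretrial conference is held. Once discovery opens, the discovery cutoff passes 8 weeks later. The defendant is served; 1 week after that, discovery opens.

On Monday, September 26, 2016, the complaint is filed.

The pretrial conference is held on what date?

The complaint is filed: Sep 26, 2016.
The defendant is served: Sep 26, 2016 + 41 days = Nov 6, 2016.
Discovery opens: Nov 6, 2016 + 1 week = Nov 13, 2016.
The discovery cutoff passes: Nov 13, 2016 + 8 weeks = Jan 8, 2017.
The pretrial conference is held: Jan 8, 2017 + 27 days = Feb 4, 2017.

Saturday, February 4, 2017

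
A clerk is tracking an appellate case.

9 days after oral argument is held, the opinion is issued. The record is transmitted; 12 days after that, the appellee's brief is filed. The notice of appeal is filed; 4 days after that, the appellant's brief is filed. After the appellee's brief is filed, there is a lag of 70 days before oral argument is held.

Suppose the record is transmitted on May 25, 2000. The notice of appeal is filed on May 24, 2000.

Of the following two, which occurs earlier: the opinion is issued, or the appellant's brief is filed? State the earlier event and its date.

The record is transmitted: May 25, 2000.
The appellee's brief is filed: May 25, 2000 + 12 days = Jun 6, 2000.
Oral argument is held: Jun 6, 2000 + 70 days = Aug 15, 2000.
The opinion is issued: Aug 15, 2000 + 9 days = Aug 24, 2000.
The notice of appeal is filed: May 24, 2000.
The appellant's brief is filed: May 24, 2000 + 4 days = May 28, 2000.
Comparing: the opinion is issued on Aug 24, 2000 vs the appellant's brief is filed on May 28, 2000. Earlier: the appellant's brief is filed.

The appellant's brief is filed — May 28, 2000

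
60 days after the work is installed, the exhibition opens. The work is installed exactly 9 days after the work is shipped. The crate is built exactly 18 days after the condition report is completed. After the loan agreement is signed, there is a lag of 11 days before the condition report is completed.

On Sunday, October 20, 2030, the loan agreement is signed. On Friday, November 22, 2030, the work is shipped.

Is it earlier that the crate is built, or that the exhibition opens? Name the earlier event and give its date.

The loan agreement is signed: Oct 20, 2030.
The condition report is completed: Oct 20, 2030 + 11 days = Oct 31, 2030.
The crate is built: Oct 31, 2030 + 18 days = Nov 18, 2030.
The work is shipped: Nov 22, 2030.
The work is installed: Nov 22, 2030 + 9 days = Dec 1, 2030.
The exhibition opens: Dec 1, 2030 + 60 days = Jan 30, 2031.
Comparing: the crate is built on Nov 18, 2030 vs the exhibition opens on Jan 30, 2031. Earlier: the crate is built.

The crate is built — Monday, November 18, 2030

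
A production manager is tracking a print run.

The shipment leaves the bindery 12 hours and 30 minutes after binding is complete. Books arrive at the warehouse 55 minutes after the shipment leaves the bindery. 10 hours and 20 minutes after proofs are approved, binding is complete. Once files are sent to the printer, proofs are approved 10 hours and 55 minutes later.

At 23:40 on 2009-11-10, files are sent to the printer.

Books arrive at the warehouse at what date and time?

Files are sent to the printer: 23:40 Nov 10, 2009.
Proofs are approved: 23:40 Nov 10, 2009 + 10h55m = 10:35 Nov 11, 2009.
Binding is complete: 10:35 Nov 11, 2009 + 10h20m = 20:55 Nov 11, 2009.
The shipment leaves the bindery: 20:55 Nov 11, 2009 + 12h30m = 09:25 Nov 12, 2009.
Books arrive at the warehouse: 09:25 Nov 12, 2009 + 55m = 10:20 Nov 12, 2009.

10:20 on 2009-11-12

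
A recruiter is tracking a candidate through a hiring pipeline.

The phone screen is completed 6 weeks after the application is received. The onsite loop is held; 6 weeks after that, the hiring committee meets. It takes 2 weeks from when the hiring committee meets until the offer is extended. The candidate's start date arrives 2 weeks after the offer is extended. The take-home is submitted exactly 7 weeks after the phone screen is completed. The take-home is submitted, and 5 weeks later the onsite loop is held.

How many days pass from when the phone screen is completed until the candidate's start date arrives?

154 days

Causal path: the phone screen is completed → the take-home is submitted → the onsite loop is held → the hiring committee meets → the offer is extended → the candidate's start date arrives.
Total delay along the path: 7 + 5 + 6 + 2 + 2 weeks = 22 weeks = 154 days.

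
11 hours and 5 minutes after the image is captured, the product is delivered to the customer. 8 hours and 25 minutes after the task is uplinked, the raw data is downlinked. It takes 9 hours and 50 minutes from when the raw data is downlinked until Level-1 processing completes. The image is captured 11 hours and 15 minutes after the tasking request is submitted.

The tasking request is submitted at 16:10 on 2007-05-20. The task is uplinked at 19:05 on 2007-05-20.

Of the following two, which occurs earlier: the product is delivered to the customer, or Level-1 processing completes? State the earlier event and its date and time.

Level-1 processing completes — 13:20 on 2007-05-21

The tasking request is submitted: 16:10 May 20, 2007.
The image is captured: 16:10 May 20, 2007 + 11h15m = 03:25 May 21, 2007.
The product is delivered to the customer: 03:25 May 21, 2007 + 11h05m = 14:30 May 21, 2007.
The task is uplinked: 19:05 May 20, 2007.
The raw data is downlinked: 19:05 May 20, 2007 + 8h25m = 03:30 May 21, 2007.
Level-1 processing completes: 03:30 May 21, 2007 + 9h50m = 13:20 May 21, 2007.
Comparing: the product is delivered to the customer at 14:30 May 21, 2007 vs Level-1 processing completes at 13:20 May 21, 2007. Earlier: Level-1 processing completes.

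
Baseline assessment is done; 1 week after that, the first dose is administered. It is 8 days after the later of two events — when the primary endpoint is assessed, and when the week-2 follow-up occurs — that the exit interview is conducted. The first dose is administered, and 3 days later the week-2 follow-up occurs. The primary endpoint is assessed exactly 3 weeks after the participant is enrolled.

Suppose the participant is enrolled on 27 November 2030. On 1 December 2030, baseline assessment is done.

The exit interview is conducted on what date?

26 December 2030

The participant is enrolled: Nov 27, 2030.
The primary endpoint is assessed: Nov 27, 2030 + 3 weeks = Dec 18, 2030.
Baseline assessment is done: Dec 1, 2030.
The first dose is administered: Dec 1, 2030 + 1 week = Dec 8, 2030.
The week-2 follow-up occurs: Dec 8, 2030 + 3 days = Dec 11, 2030.
Both prerequisites met — the primary endpoint is assessed (Dec 18, 2030), the week-2 follow-up occurs (Dec 11, 2030); the later is Dec 18, 2030.
The exit interview is conducted: Dec 18, 2030 + 8 days = Dec 26, 2030.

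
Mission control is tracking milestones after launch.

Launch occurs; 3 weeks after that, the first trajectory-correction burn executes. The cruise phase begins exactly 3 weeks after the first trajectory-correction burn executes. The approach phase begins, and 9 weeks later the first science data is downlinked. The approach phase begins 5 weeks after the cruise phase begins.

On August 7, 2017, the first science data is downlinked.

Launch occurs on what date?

The first science data is downlinked: Aug 7, 2017.
The approach phase begins: Aug 7, 2017 − 9 weeks = Jun 5, 2017.
The cruise phase begins: Jun 5, 2017 − 5 weeks = May 1, 2017.
The first trajectory-correction burn executes: May 1, 2017 − 3 weeks = Apr 10, 2017.
Launch occurs: Apr 10, 2017 − 3 weeks = Mar 20, 2017.

March 20, 2017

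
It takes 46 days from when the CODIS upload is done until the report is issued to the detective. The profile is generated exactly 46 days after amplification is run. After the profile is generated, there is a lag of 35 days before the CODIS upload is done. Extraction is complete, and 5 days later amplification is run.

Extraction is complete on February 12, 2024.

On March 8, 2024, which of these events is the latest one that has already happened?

Amplification is run

Extraction is complete: Feb 12, 2024.
Amplification is run: Feb 12, 2024 + 5 days = Feb 17, 2024.
The profile is generated: Feb 17, 2024 + 46 days = Apr 3, 2024.
The CODIS upload is done: Apr 3, 2024 + 35 days = May 8, 2024.
The report is issued to the detective: May 8, 2024 + 46 days = Jun 23, 2024.
Mar 8, 2024 falls between when amplification is run (Feb 17, 2024) and when the profile is generated (Apr 3, 2024).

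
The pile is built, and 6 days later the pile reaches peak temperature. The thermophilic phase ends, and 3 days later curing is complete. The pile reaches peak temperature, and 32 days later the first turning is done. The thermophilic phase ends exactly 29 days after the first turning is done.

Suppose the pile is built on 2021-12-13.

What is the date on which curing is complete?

2022-02-21

The pile is built: Dec 13, 2021.
The pile reaches peak temperature: Dec 13, 2021 + 6 days = Dec 19, 2021.
The first turning is done: Dec 19, 2021 + 32 days = Jan 20, 2022.
The thermophilic phase ends: Jan 20, 2022 + 29 days = Feb 18, 2022.
Curing is complete: Feb 18, 2022 + 3 days = Feb 21, 2022.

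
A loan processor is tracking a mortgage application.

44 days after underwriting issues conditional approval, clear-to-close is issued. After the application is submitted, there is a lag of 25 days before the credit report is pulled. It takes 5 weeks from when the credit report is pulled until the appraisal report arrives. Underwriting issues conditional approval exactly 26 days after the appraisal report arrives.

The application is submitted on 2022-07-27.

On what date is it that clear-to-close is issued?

The application is submitted: Jul 27, 2022.
The credit report is pulled: Jul 27, 2022 + 25 days = Aug 21, 2022.
The appraisal report arrives: Aug 21, 2022 + 5 weeks = Sep 25, 2022.
Underwriting issues conditional approval: Sep 25, 2022 + 26 days = Oct 21, 2022.
Clear-to-close is issued: Oct 21, 2022 + 44 days = Dec 4, 2022.

2022-12-04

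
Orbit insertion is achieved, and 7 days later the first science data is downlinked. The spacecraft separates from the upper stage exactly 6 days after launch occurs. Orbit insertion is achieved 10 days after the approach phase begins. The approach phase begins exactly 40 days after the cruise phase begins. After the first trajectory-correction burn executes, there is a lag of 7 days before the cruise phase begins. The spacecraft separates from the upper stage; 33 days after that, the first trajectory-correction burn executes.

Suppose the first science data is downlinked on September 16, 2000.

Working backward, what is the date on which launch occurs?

June 5, 2000

The first science data is downlinked: Sep 16, 2000.
Orbit insertion is achieved: Sep 16, 2000 − 7 days = Sep 9, 2000.
The approach phase begins: Sep 9, 2000 − 10 days = Aug 30, 2000.
The cruise phase begins: Aug 30, 2000 − 40 days = Jul 21, 2000.
The first trajectory-correction burn executes: Jul 21, 2000 − 7 days = Jul 14, 2000.
The spacecraft separates from the upper stage: Jul 14, 2000 − 33 days = Jun 11, 2000.
Launch occurs: Jun 11, 2000 − 6 days = Jun 5, 2000.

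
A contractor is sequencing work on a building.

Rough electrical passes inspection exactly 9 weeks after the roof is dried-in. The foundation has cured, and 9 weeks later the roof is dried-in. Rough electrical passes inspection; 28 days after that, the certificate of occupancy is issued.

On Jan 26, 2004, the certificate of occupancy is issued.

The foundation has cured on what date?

Aug 25, 2003

The certificate of occupancy is issued: Jan 26, 2004.
Rough electrical passes inspection: Jan 26, 2004 − 28 days = Dec 29, 2003.
The roof is dried-in: Dec 29, 2003 − 9 weeks = Oct 27, 2003.
The foundation has cured: Oct 27, 2003 − 9 weeks = Aug 25, 2003.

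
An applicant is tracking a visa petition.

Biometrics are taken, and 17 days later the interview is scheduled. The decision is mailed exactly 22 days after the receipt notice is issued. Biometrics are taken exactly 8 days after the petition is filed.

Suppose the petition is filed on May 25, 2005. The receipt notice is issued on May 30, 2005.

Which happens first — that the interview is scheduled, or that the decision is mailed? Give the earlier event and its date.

The interview is scheduled — June 19, 2005

The petition is filed: May 25, 2005.
Biometrics are taken: May 25, 2005 + 8 days = Jun 2, 2005.
The interview is scheduled: Jun 2, 2005 + 17 days = Jun 19, 2005.
The receipt notice is issued: May 30, 2005.
The decision is mailed: May 30, 2005 + 22 days = Jun 21, 2005.
Comparing: the interview is scheduled on Jun 19, 2005 vs the decision is mailed on Jun 21, 2005. Earlier: the interview is scheduled.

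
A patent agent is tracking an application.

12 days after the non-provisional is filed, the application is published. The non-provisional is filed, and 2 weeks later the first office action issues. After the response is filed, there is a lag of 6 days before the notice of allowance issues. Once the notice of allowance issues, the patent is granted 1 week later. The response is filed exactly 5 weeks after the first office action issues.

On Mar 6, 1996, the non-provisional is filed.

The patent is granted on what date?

May 7, 1996

The non-provisional is filed: Mar 6, 1996.
The first office action issues: Mar 6, 1996 + 2 weeks = Mar 20, 1996.
The response is filed: Mar 20, 1996 + 5 weeks = Apr 24, 1996.
The notice of allowance issues: Apr 24, 1996 + 6 days = Apr 30, 1996.
The patent is granted: Apr 30, 1996 + 1 week = May 7, 1996.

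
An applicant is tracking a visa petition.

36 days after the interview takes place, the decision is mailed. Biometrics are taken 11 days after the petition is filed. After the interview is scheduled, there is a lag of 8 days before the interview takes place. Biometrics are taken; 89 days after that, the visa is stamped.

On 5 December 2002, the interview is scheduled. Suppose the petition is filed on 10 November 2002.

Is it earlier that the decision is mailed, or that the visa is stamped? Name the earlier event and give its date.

The decision is mailed — 18 January 2003

The interview is scheduled: Dec 5, 2002.
The interview takes place: Dec 5, 2002 + 8 days = Dec 13, 2002.
The decision is mailed: Dec 13, 2002 + 36 days = Jan 18, 2003.
The petition is filed: Nov 10, 2002.
Biometrics are taken: Nov 10, 2002 + 11 days = Nov 21, 2002.
The visa is stamped: Nov 21, 2002 + 89 days = Feb 18, 2003.
Comparing: the decision is mailed on Jan 18, 2003 vs the visa is stamped on Feb 18, 2003. Earlier: the decision is mailed.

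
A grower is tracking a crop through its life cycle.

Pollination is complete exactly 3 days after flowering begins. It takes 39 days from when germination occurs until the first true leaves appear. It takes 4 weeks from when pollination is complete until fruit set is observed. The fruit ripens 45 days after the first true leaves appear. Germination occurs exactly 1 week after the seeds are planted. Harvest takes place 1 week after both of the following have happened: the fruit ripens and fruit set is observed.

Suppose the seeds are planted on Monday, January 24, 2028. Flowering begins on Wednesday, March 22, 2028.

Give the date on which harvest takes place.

The seeds are planted: Jan 24, 2028.
Germination occurs: Jan 24, 2028 + 1 week = Jan 31, 2028.
The first true leaves appear: Jan 31, 2028 + 39 days = Mar 10, 2028.
The fruit ripens: Mar 10, 2028 + 45 days = Apr 24, 2028.
Flowering begins: Mar 22, 2028.
Pollination is complete: Mar 22, 2028 + 3 days = Mar 25, 2028.
Fruit set is observed: Mar 25, 2028 + 4 weeks = Apr 22, 2028.
Both prerequisites met — the fruit ripens (Apr 24, 2028), fruit set is observed (Apr 22, 2028); the later is Apr 24, 2028.
Harvest takes place: Apr 24, 2028 + 1 week = May 1, 2028.

Monday, May 1, 2028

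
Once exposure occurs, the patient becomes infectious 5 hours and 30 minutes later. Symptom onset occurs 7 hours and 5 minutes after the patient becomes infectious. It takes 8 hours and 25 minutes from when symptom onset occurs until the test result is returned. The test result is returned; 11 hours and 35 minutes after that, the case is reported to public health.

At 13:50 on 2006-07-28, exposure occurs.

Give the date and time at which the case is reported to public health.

Exposure occurs: 13:50 Jul 28, 2006.
The patient becomes infectious: 13:50 Jul 28, 2006 + 5h30m = 19:20 Jul 28, 2006.
Symptom onset occurs: 19:20 Jul 28, 2006 + 7h05m = 02:25 Jul 29, 2006.
The test result is returned: 02:25 Jul 29, 2006 + 8h25m = 10:50 Jul 29, 2006.
The case is reported to public health: 10:50 Jul 29, 2006 + 11h35m = 22:25 Jul 29, 2006.

22:25 on 2006-07-29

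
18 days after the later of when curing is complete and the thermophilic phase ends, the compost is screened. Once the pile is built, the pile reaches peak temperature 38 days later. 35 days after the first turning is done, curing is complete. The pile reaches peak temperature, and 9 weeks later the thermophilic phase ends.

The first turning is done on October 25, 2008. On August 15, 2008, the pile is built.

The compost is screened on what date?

December 17, 2008

The first turning is done: Oct 25, 2008.
Curing is complete: Oct 25, 2008 + 35 days = Nov 29, 2008.
The pile is built: Aug 15, 2008.
The pile reaches peak temperature: Aug 15, 2008 + 38 days = Sep 22, 2008.
The thermophilic phase ends: Sep 22, 2008 + 9 weeks = Nov 24, 2008.
Both prerequisites met — curing is complete (Nov 29, 2008), the thermophilic phase ends (Nov 24, 2008); the later is Nov 29, 2008.
The compost is screened: Nov 29, 2008 + 18 days = Dec 17, 2008.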